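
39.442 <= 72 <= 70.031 False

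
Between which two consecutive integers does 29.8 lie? 29 and 30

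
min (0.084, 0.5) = 0.084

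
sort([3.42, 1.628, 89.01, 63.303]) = [1.628, 3.42, 63.303, 89.01]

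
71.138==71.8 False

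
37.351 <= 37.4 True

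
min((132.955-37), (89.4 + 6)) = 95.4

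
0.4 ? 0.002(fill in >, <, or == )>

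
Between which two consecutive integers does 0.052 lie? 0 and 1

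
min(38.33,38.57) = 38.33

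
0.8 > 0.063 True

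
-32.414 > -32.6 True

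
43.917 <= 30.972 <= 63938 False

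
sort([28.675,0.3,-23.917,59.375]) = [-23.917,0.3,28.675,59.375]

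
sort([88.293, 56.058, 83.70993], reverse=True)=[88.293, 83.70993, 56.058]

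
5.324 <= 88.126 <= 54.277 False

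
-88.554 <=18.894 True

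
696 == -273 False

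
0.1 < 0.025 False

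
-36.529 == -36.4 False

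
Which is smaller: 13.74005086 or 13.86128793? 13.74005086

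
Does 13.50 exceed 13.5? No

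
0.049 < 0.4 True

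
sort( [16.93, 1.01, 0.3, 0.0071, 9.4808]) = [0.0071, 0.3, 1.01, 9.4808, 16.93]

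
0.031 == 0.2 False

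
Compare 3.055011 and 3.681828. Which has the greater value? 3.681828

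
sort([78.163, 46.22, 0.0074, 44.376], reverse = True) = [78.163, 46.22, 44.376, 0.0074]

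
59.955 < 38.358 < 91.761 False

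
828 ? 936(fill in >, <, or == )<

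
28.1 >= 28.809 False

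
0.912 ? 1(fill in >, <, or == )<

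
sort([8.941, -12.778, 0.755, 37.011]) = [-12.778, 0.755, 8.941, 37.011]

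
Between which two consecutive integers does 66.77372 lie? 66 and 67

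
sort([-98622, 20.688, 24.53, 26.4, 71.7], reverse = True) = [71.7, 26.4, 24.53, 20.688, -98622]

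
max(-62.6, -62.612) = -62.6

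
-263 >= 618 False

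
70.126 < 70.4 True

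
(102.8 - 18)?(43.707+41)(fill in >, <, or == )>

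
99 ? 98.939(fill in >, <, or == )>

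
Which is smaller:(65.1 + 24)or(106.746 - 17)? (65.1 + 24)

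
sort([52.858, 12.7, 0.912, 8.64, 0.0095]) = [0.0095, 0.912, 8.64, 12.7, 52.858]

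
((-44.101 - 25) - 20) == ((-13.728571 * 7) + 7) False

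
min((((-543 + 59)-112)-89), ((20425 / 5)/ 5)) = -685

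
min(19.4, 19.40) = 19.4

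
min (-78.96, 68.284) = -78.96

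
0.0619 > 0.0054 True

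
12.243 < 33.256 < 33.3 True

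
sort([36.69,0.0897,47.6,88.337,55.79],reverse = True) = [88.337,55.79,47.6,36.69,0.0897]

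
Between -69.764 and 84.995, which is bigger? 84.995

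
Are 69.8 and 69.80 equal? Yes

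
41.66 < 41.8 True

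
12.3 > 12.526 False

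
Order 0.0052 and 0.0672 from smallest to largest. 0.0052, 0.0672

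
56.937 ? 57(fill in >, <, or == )<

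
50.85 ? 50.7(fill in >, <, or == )>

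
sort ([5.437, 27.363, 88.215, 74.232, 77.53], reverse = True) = [88.215, 77.53, 74.232, 27.363, 5.437]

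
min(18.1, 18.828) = 18.1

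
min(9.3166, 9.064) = 9.064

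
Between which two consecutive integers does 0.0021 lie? 0 and 1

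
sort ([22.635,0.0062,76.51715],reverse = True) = [76.51715,22.635,0.0062]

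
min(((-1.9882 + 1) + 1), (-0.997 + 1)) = 0.003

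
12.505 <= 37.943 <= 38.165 True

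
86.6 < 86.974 True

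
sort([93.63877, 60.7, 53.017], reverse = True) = [93.63877, 60.7, 53.017]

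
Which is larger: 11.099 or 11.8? 11.8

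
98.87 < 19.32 False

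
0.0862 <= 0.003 False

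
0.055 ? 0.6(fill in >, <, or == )<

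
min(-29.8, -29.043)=-29.8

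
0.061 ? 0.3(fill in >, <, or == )<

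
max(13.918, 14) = 14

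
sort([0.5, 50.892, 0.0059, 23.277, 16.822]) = [0.0059, 0.5, 16.822, 23.277, 50.892]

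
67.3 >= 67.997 False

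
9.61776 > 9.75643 False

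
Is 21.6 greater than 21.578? Yes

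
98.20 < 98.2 False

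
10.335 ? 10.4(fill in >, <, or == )<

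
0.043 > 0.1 False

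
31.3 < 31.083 False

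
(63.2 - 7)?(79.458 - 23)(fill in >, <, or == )<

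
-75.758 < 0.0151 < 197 True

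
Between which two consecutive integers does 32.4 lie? 32 and 33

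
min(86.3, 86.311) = 86.3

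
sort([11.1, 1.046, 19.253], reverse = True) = [19.253, 11.1, 1.046]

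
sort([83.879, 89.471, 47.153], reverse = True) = [89.471, 83.879, 47.153]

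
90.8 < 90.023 False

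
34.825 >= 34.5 True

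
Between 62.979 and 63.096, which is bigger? 63.096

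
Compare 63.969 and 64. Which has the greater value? 64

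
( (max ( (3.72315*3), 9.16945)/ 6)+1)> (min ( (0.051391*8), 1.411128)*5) True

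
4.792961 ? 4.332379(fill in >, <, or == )>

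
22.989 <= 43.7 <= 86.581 True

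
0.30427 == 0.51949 False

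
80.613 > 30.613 True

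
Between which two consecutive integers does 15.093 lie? 15 and 16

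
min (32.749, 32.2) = 32.2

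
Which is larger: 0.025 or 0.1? 0.1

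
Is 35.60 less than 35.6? No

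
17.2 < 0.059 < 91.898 False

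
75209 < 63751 False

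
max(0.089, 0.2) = 0.2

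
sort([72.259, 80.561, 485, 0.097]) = [0.097, 72.259, 80.561, 485]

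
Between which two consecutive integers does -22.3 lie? -23 and -22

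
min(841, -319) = -319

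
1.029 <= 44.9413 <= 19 False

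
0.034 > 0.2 False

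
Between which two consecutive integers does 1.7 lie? 1 and 2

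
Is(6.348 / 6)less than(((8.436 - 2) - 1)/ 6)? No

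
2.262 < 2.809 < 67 True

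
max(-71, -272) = -71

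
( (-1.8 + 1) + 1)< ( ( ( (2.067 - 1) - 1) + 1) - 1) False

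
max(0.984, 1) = 1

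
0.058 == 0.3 False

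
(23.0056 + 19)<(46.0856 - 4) True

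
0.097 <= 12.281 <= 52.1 True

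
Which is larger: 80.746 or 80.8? 80.8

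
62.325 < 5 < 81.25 False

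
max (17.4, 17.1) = 17.4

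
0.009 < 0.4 True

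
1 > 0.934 True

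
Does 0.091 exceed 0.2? No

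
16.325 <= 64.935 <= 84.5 True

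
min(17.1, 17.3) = 17.1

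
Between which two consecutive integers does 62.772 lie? 62 and 63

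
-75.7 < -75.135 True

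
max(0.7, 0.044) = 0.7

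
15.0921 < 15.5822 True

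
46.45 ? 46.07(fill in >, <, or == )>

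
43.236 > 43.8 False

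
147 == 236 False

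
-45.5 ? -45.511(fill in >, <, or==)>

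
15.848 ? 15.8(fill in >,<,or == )>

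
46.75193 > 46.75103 True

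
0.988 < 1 True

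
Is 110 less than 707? Yes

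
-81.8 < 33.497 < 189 True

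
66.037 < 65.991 False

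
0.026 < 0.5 True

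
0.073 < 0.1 True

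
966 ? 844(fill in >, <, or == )>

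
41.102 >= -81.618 True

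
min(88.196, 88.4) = 88.196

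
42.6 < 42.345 False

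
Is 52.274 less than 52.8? Yes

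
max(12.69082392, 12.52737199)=12.69082392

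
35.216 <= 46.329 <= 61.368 True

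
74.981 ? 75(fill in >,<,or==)<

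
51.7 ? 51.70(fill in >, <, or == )==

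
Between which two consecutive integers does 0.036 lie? 0 and 1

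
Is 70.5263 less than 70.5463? Yes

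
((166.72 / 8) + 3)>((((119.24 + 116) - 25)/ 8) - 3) True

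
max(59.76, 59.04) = 59.76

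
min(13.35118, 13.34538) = 13.34538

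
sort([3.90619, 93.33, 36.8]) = [3.90619, 36.8, 93.33]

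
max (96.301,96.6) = 96.6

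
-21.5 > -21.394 False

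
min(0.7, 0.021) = 0.021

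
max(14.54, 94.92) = 94.92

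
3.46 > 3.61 False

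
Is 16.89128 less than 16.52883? No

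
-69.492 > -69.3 False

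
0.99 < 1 True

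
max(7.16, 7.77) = 7.77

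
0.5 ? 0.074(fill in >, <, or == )>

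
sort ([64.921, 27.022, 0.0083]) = [0.0083, 27.022, 64.921]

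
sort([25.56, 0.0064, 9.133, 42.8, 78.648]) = [0.0064, 9.133, 25.56, 42.8, 78.648]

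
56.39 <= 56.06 False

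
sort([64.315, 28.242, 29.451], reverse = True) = [64.315, 29.451, 28.242]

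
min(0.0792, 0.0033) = 0.0033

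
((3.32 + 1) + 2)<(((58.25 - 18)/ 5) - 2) False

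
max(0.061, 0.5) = 0.5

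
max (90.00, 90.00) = 90.00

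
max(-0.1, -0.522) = -0.1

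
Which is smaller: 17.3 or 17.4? 17.3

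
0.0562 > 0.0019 True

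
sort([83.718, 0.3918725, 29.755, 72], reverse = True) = [83.718, 72, 29.755, 0.3918725]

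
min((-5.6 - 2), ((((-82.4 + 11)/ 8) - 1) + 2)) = -7.925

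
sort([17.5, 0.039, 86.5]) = [0.039, 17.5, 86.5]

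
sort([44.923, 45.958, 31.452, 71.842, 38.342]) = [31.452, 38.342, 44.923, 45.958, 71.842]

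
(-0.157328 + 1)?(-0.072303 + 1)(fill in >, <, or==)<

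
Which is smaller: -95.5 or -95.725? -95.725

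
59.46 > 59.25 True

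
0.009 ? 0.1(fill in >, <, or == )<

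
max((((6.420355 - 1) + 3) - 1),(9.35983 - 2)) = 7.420355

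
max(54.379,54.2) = 54.379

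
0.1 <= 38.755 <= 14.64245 False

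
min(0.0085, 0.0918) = 0.0085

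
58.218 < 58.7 True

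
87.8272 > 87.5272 True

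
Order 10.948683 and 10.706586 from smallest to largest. 10.706586, 10.948683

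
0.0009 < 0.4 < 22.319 True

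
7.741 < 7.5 False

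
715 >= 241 True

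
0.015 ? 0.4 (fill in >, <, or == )<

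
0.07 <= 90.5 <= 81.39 False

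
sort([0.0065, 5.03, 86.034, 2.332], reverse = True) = [86.034, 5.03, 2.332, 0.0065]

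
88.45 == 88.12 False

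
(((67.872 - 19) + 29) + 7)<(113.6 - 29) False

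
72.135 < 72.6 True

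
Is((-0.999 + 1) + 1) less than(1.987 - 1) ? No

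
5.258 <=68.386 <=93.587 True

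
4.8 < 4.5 False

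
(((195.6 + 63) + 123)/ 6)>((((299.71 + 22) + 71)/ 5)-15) True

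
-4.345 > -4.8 True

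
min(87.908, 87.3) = 87.3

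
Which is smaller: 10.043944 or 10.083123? 10.043944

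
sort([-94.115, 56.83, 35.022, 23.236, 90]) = [-94.115, 23.236, 35.022, 56.83, 90]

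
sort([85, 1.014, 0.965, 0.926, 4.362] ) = [0.926, 0.965, 1.014, 4.362, 85]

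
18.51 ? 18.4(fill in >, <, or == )>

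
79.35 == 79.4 False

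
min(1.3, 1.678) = 1.3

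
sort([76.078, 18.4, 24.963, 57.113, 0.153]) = [0.153, 18.4, 24.963, 57.113, 76.078]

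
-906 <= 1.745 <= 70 True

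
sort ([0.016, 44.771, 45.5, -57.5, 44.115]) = [-57.5, 0.016, 44.115, 44.771, 45.5]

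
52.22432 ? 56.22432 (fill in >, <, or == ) <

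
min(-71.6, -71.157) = -71.6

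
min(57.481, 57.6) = 57.481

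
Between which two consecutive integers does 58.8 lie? 58 and 59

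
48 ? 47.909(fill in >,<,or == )>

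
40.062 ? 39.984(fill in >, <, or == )>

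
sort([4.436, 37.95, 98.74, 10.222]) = [4.436, 10.222, 37.95, 98.74]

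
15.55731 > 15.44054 True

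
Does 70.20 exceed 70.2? No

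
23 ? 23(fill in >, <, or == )==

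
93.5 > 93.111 True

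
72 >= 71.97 True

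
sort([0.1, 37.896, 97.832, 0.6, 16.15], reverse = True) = [97.832, 37.896, 16.15, 0.6, 0.1]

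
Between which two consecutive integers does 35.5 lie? 35 and 36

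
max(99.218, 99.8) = 99.8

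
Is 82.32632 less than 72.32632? No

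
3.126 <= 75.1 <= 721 True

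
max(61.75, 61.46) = 61.75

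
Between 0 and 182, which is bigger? 182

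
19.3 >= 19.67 False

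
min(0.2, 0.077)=0.077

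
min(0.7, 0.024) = 0.024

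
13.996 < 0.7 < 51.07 False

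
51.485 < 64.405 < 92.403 True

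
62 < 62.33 True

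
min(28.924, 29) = 28.924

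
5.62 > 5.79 False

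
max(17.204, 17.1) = 17.204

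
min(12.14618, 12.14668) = 12.14618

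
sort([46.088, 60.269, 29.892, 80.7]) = [29.892, 46.088, 60.269, 80.7]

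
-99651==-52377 False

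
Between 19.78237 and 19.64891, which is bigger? 19.78237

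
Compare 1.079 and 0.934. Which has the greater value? 1.079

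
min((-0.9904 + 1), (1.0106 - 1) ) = 0.0096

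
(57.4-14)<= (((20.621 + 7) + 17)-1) True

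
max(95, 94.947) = 95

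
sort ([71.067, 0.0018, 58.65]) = [0.0018, 58.65, 71.067]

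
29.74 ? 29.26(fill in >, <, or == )>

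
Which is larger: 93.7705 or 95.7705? 95.7705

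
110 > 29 True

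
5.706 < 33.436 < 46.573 True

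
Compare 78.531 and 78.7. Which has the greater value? 78.7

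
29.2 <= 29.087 False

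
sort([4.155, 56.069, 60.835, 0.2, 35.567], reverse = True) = [60.835, 56.069, 35.567, 4.155, 0.2]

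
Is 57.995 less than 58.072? Yes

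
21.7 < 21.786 True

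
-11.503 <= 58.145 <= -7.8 False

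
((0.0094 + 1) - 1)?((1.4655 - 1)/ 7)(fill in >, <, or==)<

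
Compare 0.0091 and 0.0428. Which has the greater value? 0.0428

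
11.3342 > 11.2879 True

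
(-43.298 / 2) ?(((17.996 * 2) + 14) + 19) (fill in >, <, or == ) <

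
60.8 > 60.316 True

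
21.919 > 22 False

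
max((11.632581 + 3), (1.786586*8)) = 14.632581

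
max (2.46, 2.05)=2.46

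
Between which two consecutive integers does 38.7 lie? 38 and 39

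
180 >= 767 False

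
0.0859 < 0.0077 False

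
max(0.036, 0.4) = 0.4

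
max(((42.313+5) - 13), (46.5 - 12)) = 34.5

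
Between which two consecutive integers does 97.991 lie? 97 and 98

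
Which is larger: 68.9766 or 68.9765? 68.9766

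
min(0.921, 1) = 0.921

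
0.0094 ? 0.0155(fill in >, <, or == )<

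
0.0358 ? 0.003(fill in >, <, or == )>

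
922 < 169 False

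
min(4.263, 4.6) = 4.263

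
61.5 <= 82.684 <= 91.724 True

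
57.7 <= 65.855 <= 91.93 True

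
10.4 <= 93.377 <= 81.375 False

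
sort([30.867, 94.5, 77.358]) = [30.867, 77.358, 94.5]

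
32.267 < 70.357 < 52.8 False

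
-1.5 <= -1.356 True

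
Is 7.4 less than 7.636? Yes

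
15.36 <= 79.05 True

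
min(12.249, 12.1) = 12.1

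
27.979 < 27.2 False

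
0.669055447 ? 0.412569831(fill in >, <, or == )>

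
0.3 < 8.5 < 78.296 True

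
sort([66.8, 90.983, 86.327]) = [66.8, 86.327, 90.983]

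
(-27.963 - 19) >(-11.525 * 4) False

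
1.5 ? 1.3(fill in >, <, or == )>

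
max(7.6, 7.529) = 7.6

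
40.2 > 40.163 True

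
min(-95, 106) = -95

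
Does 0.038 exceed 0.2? No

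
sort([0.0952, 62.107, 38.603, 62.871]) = [0.0952, 38.603, 62.107, 62.871]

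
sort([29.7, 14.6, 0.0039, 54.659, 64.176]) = [0.0039, 14.6, 29.7, 54.659, 64.176]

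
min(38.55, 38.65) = 38.55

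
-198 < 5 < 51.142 True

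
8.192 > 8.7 False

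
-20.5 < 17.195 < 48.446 True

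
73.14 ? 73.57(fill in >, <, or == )<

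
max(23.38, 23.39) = 23.39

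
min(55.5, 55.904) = 55.5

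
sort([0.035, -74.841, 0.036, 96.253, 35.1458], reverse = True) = [96.253, 35.1458, 0.036, 0.035, -74.841]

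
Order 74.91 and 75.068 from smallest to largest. 74.91, 75.068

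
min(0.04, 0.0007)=0.0007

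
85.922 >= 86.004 False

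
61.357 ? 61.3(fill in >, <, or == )>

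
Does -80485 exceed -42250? No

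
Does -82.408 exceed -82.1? No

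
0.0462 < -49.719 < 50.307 False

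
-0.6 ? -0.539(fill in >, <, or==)<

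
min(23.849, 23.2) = 23.2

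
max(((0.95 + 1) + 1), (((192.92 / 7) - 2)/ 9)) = 2.95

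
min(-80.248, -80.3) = -80.3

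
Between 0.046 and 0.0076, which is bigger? 0.046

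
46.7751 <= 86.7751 True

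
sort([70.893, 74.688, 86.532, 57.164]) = [57.164, 70.893, 74.688, 86.532]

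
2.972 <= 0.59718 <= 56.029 False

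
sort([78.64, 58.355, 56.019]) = [56.019, 58.355, 78.64]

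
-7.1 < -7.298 False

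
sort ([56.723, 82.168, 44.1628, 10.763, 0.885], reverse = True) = [82.168, 56.723, 44.1628, 10.763, 0.885]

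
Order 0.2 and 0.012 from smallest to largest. 0.012, 0.2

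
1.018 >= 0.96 True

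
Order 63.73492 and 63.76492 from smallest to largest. 63.73492, 63.76492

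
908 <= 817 False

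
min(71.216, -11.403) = -11.403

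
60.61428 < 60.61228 False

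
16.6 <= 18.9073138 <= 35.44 True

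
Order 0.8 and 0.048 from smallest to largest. 0.048, 0.8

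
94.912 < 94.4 False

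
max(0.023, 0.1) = 0.1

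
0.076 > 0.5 False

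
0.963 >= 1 False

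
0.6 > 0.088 True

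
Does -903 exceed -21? No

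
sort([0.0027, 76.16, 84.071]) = [0.0027, 76.16, 84.071]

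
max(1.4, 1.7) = 1.7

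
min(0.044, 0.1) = 0.044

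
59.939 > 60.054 False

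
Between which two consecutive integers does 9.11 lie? 9 and 10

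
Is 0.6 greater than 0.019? Yes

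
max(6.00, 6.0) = 6.0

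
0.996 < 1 True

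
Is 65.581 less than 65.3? No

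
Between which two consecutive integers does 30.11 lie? 30 and 31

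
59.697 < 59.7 True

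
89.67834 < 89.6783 False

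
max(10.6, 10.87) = 10.87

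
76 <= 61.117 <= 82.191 False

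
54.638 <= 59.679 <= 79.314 True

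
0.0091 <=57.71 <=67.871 True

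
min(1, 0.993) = 0.993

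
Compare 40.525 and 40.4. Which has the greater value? 40.525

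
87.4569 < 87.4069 False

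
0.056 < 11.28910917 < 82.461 True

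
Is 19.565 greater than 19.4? Yes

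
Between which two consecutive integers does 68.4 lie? 68 and 69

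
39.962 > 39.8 True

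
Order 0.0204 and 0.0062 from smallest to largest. 0.0062, 0.0204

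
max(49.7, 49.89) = 49.89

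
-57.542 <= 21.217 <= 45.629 True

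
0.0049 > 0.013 False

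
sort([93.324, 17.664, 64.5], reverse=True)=[93.324, 64.5, 17.664]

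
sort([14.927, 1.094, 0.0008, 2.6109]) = [0.0008, 1.094, 2.6109, 14.927]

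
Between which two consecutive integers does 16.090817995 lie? 16 and 17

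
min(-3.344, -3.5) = -3.5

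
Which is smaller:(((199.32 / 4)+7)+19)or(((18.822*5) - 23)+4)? (((18.822*5) - 23)+4)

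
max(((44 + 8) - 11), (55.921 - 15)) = 41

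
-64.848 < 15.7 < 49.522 True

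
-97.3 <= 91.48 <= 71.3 False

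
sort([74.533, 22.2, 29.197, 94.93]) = [22.2, 29.197, 74.533, 94.93]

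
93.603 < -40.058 False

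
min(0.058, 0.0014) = 0.0014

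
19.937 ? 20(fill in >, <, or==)<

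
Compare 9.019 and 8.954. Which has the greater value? 9.019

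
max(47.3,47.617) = 47.617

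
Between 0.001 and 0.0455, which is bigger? 0.0455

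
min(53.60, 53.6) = 53.60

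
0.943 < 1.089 True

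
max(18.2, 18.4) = 18.4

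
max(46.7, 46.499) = 46.7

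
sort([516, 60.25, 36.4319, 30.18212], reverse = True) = [516, 60.25, 36.4319, 30.18212]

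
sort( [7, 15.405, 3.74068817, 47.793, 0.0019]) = [0.0019, 3.74068817, 7, 15.405, 47.793]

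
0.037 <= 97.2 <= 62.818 False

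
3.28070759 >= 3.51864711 False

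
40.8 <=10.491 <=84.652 False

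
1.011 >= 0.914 True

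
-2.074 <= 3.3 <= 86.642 True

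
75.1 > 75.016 True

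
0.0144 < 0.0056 False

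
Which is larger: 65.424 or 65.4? 65.424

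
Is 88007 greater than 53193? Yes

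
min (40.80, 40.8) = 40.80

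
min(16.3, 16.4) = 16.3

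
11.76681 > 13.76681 False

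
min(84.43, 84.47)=84.43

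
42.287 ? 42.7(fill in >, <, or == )<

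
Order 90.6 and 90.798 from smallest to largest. 90.6, 90.798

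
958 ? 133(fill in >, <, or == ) >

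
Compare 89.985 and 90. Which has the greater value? 90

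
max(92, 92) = 92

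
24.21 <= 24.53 True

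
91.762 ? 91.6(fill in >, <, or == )>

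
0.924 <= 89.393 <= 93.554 True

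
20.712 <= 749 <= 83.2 False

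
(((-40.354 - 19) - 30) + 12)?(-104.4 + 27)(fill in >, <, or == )>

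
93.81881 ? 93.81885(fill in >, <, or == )<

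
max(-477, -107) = -107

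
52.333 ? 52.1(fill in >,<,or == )>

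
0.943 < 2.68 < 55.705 True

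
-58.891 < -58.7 True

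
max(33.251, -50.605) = 33.251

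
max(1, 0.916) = 1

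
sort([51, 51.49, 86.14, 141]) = [51, 51.49, 86.14, 141]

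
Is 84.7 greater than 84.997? No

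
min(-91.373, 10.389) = -91.373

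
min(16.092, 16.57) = 16.092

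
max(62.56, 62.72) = 62.72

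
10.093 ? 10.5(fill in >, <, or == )<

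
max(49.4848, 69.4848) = 69.4848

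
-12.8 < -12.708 True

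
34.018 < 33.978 False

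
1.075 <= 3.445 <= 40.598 True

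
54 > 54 False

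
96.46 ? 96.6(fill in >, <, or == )<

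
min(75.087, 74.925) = 74.925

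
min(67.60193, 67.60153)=67.60153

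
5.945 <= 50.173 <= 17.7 False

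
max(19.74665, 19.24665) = 19.74665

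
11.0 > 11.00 False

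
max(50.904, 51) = 51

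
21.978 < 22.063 True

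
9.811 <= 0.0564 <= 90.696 False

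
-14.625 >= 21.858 False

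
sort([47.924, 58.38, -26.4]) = [-26.4, 47.924, 58.38]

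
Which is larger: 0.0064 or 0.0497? 0.0497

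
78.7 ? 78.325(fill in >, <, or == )>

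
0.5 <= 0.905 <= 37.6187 True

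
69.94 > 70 False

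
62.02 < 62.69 True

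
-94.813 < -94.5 True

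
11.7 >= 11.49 True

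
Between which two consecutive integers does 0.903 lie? 0 and 1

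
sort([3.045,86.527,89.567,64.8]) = [3.045,64.8,86.527,89.567]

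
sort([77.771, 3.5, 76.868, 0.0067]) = [0.0067, 3.5, 76.868, 77.771]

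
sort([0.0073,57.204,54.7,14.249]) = [0.0073,14.249,54.7,57.204]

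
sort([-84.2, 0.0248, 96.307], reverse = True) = [96.307, 0.0248, -84.2]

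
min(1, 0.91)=0.91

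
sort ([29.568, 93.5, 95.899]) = [29.568, 93.5, 95.899]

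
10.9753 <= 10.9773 True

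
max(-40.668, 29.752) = 29.752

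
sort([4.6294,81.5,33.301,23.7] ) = [4.6294,23.7,33.301,81.5]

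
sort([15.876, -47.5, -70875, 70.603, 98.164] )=[-70875, -47.5, 15.876, 70.603, 98.164]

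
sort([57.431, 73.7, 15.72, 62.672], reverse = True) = [73.7, 62.672, 57.431, 15.72]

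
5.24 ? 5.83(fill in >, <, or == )<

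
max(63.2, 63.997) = 63.997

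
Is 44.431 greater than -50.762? Yes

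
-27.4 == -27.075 False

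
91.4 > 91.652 False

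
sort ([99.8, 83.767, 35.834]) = [35.834, 83.767, 99.8]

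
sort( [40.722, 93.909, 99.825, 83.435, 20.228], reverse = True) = [99.825, 93.909, 83.435, 40.722, 20.228]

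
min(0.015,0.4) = 0.015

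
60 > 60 False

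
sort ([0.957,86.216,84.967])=[0.957,84.967,86.216]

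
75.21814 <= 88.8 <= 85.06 False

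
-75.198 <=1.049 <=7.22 True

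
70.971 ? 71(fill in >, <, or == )<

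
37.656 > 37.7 False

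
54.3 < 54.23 False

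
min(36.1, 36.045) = 36.045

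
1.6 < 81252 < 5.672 False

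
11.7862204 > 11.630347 True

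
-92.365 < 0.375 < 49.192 True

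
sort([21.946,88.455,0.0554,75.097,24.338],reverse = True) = [88.455,75.097,24.338,21.946,0.0554]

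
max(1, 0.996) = 1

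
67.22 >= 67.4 False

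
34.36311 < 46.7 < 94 True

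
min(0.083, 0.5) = 0.083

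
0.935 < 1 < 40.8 True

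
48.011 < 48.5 True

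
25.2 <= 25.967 True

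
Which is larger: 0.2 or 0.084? 0.2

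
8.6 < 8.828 True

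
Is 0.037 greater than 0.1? No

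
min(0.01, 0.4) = 0.01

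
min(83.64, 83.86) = 83.64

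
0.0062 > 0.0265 False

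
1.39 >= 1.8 False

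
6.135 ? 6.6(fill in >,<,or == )<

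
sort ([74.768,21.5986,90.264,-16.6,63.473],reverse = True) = [90.264,74.768,63.473,21.5986,-16.6]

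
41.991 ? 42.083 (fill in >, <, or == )<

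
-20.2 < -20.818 False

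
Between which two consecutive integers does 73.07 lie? 73 and 74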